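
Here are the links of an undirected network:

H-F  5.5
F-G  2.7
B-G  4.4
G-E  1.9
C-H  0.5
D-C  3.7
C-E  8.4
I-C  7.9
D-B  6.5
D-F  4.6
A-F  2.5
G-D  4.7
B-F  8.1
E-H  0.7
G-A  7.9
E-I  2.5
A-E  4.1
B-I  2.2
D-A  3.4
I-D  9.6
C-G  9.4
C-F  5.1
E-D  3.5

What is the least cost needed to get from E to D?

3.5

Compare a few routes:
E → D: 3.5 = 3.5
E → H → C → D: 0.7+0.5+3.7 = 4.9
Cheapest is E → D at 3.5.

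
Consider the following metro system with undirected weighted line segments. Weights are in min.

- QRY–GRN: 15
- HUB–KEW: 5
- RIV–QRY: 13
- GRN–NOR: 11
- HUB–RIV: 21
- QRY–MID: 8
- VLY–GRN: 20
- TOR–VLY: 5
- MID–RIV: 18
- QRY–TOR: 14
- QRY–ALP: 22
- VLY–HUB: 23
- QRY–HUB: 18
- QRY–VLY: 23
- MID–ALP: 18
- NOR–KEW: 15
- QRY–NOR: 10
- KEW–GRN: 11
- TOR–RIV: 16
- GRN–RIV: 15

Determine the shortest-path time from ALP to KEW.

45 min

Compare a few routes:
ALP - QRY - HUB - KEW: 22+18+5 = 45
ALP - QRY - NOR - KEW: 22+10+15 = 47
Cheapest is ALP - QRY - HUB - KEW at 45 min.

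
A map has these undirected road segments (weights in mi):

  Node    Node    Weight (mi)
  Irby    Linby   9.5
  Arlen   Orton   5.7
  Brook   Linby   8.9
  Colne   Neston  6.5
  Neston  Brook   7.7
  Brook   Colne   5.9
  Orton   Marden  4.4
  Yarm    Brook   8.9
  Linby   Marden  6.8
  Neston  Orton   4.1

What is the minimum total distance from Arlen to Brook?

Running Dijkstra from Arlen:
Arlen: 0
Orton: 5.7  (via Arlen)
Neston: 9.8  (via Orton)
Marden: 10.1  (via Orton)
Colne: 16.3  (via Neston)
Linby: 16.9  (via Marden)
Brook: 17.5  (via Neston)
Shortest route: Arlen → Orton → Neston → Brook = 17.5 mi.

17.5 mi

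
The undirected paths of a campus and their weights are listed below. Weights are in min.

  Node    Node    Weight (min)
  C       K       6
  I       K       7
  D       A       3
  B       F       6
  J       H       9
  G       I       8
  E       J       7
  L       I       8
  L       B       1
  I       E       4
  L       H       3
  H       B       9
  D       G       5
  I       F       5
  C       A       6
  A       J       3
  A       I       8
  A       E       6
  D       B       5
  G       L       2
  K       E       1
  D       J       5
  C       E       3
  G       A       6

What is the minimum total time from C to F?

Candidate routes:
C - E - I - F: 3+4+5 = 12
C - K - E - I - F: 6+1+4+5 = 16
C - E - K - I - F: 3+1+7+5 = 16
The minimum is 12 min via C - E - I - F.

12 min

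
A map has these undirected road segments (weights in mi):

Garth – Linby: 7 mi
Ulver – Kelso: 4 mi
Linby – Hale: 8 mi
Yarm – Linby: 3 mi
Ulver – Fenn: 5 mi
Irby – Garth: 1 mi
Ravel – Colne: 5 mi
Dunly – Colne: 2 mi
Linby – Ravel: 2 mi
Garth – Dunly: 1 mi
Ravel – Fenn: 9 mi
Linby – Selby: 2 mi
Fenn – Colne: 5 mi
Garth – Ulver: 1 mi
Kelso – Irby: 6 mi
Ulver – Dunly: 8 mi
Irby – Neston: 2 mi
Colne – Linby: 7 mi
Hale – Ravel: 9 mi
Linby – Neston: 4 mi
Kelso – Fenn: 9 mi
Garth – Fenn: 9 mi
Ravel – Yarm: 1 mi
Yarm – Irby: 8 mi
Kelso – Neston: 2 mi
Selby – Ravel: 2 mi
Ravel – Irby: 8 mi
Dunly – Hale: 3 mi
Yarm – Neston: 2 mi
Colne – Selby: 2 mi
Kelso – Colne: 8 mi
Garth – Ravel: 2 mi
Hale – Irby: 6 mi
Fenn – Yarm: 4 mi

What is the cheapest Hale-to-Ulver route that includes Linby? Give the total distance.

13 mi

Shortest Hale→Linby: Hale → Linby = 8
Best Linby to Ulver: Linby → Ravel → Garth → Ulver costing 5
Total via Linby: 8 + 5 = 13 mi.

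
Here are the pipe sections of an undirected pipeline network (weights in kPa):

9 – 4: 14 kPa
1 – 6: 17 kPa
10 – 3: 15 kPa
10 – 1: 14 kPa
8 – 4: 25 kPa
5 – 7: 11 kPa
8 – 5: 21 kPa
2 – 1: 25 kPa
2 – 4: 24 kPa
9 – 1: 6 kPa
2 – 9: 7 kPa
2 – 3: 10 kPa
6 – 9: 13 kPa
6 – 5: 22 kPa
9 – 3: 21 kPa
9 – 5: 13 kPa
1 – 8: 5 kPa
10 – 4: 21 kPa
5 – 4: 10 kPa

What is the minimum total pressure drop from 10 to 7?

Running Dijkstra from 10:
10: 0
1: 14  (via 10)
3: 15  (via 10)
8: 19  (via 1)
9: 20  (via 1)
4: 21  (via 10)
2: 25  (via 3)
5: 31  (via 4)
6: 31  (via 1)
7: 42  (via 5)
Shortest route: 10–4–5–7 = 42 kPa.

42 kPa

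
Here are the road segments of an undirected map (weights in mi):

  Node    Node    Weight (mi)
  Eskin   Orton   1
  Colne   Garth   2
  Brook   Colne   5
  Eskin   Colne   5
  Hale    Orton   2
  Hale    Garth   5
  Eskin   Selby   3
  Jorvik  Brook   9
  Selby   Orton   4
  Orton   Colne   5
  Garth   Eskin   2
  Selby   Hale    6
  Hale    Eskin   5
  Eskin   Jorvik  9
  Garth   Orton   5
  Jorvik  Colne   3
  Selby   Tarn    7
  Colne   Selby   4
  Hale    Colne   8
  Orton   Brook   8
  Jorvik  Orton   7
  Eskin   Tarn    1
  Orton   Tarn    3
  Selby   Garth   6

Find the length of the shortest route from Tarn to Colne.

Candidate routes:
Tarn - Eskin - Colne: 1+5 = 6
Tarn - Eskin - Selby - Colne: 1+3+4 = 8
Tarn - Eskin - Garth - Colne: 1+2+2 = 5
Tarn - Eskin - Orton - Colne: 1+1+5 = 7
Cheapest is Tarn - Eskin - Garth - Colne at 5 mi.

5 mi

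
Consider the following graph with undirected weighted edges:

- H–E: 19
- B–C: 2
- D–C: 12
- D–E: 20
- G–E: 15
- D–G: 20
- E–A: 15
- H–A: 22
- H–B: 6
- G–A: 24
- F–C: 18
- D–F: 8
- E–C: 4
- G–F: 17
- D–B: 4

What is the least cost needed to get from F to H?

18

Candidate routes:
F–C–B–H: 18+2+6 = 26
F–D–C–B–H: 8+12+2+6 = 28
F–D–B–C–E–H: 8+4+2+4+19 = 37
F–D–B–H: 8+4+6 = 18
The minimum is 18 via F–D–B–H.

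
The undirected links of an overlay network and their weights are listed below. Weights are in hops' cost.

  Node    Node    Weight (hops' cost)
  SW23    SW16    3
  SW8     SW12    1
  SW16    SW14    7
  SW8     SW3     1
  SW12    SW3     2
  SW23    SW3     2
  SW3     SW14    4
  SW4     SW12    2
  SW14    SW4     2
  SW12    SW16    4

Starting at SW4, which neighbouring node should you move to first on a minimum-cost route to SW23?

Enumerating some paths:
SW4–SW14–SW16–SW23: 2+7+3 = 12
SW4–SW14–SW3–SW23: 2+4+2 = 8
SW4–SW12–SW16–SW23: 2+4+3 = 9
SW4–SW12–SW3–SW23: 2+2+2 = 6
The minimum is 6 hops' cost via SW4–SW12–SW3–SW23.
So from SW4 the first move is to SW12.

SW12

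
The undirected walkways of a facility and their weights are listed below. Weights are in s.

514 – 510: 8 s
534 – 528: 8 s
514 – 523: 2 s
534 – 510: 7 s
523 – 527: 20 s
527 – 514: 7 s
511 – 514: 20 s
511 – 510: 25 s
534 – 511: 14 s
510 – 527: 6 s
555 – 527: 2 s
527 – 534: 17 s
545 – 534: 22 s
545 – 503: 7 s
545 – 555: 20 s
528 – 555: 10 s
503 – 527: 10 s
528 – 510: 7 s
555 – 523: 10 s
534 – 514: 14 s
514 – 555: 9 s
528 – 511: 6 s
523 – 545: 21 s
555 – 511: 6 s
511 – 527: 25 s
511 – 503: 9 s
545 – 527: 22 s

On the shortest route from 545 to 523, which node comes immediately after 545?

Enumerating some paths:
545 - 523: 21 = 21
545 - 503 - 527 - 514 - 523: 7+10+7+2 = 26
The minimum is 21 s via 545 - 523.
So from 545 the first move is to 523.

523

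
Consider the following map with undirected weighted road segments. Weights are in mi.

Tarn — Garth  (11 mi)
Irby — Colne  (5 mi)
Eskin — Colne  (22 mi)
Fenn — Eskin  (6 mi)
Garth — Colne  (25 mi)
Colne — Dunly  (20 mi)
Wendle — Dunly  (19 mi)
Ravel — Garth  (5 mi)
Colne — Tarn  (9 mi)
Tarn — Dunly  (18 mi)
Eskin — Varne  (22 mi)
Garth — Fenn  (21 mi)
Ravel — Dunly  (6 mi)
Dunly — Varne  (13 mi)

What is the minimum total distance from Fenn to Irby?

33 mi

Shortest distances from Fenn:
Fenn: 0
Eskin: 6  (via Fenn)
Garth: 21  (via Fenn)
Ravel: 26  (via Garth)
Varne: 28  (via Eskin)
Colne: 28  (via Eskin)
Dunly: 32  (via Ravel)
Tarn: 32  (via Garth)
Irby: 33  (via Colne)
Shortest route: Fenn–Eskin–Colne–Irby = 33 mi.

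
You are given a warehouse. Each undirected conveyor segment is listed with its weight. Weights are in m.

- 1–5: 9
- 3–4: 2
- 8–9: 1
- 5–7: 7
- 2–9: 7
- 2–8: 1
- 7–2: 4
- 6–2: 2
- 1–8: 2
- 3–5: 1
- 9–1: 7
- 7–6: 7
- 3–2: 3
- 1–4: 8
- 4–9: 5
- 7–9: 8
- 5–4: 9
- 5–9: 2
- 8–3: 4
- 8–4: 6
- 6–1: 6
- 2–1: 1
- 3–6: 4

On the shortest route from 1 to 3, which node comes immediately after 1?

Compare a few routes:
1–8–2–3: 2+1+3 = 6
1–2–3: 1+3 = 4
1–8–3: 2+4 = 6
The minimum is 4 m via 1–2–3.
So from 1 the first move is to 2.

2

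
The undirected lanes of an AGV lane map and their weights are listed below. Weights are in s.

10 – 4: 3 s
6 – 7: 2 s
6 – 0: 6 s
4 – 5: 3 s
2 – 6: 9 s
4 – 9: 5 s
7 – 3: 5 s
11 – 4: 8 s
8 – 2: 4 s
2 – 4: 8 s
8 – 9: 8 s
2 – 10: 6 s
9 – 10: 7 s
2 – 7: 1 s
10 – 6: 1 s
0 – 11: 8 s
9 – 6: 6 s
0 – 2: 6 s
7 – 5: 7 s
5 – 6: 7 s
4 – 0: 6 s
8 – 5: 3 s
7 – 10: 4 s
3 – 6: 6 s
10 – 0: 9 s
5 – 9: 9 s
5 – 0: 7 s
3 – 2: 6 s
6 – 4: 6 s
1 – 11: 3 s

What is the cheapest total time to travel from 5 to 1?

Shortest distances from 5:
5: 0
4: 3  (via 5)
8: 3  (via 5)
10: 6  (via 4)
0: 7  (via 5)
2: 7  (via 8)
6: 7  (via 5)
7: 7  (via 5)
9: 8  (via 4)
11: 11  (via 4)
3: 12  (via 7)
1: 14  (via 11)
Shortest route: 5 → 4 → 11 → 1 = 14 s.

14 s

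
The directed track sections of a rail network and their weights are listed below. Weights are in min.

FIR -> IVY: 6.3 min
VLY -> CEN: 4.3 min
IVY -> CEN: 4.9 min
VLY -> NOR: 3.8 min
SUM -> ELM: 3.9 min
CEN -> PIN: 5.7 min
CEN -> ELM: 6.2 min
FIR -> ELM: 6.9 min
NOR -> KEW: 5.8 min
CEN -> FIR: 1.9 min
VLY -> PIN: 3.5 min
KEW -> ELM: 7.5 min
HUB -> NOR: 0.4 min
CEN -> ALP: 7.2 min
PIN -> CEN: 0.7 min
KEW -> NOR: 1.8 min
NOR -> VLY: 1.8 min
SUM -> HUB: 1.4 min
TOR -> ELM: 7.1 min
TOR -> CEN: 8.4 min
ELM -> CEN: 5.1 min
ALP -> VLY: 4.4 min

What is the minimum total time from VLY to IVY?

Shortest distances from VLY:
VLY: 0
PIN: 3.5  (via VLY)
NOR: 3.8  (via VLY)
CEN: 4.2  (via PIN)
FIR: 6.1  (via CEN)
KEW: 9.6  (via NOR)
ELM: 10.4  (via CEN)
ALP: 11.4  (via CEN)
IVY: 12.4  (via FIR)
Shortest route: VLY–PIN–CEN–FIR–IVY = 12.4 min.

12.4 min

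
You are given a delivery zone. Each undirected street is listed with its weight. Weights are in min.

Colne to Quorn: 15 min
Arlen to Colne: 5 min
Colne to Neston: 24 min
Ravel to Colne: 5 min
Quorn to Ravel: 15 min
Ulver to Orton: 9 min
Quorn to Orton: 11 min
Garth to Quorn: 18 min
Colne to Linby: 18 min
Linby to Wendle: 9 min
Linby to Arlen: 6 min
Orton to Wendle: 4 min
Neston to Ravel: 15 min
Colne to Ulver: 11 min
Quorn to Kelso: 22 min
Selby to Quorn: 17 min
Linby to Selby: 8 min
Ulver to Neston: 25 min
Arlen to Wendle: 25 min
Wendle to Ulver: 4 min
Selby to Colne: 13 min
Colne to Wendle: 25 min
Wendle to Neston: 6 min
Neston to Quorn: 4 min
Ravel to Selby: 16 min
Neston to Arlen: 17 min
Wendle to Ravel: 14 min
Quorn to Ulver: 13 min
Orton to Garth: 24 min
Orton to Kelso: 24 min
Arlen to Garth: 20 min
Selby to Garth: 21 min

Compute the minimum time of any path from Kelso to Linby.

Candidate routes:
Kelso–Quorn–Neston–Wendle–Linby: 22+4+6+9 = 41
Kelso–Orton–Wendle–Linby: 24+4+9 = 37
Kelso–Quorn–Orton–Wendle–Linby: 22+11+4+9 = 46
Cheapest is Kelso–Orton–Wendle–Linby at 37 min.

37 min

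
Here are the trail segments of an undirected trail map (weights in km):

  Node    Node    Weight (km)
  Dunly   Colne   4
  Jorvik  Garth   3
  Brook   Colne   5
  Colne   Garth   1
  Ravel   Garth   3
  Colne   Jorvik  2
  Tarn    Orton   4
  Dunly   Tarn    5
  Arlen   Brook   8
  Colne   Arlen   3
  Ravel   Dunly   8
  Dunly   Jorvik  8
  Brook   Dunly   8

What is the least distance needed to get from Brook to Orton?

Settle nodes by increasing distance from Brook:
Brook: 0
Colne: 5  (via Brook)
Garth: 6  (via Colne)
Jorvik: 7  (via Colne)
Dunly: 8  (via Brook)
Arlen: 8  (via Brook)
Ravel: 9  (via Garth)
Tarn: 13  (via Dunly)
Orton: 17  (via Tarn)
Shortest route: Brook → Dunly → Tarn → Orton = 17 km.

17 km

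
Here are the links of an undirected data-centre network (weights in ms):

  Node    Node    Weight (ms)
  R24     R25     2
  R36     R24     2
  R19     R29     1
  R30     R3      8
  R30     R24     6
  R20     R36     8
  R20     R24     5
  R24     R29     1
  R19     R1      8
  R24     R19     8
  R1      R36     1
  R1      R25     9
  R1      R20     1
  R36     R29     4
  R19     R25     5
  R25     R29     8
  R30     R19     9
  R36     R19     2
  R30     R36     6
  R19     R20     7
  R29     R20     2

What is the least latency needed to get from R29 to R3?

Candidate routes:
R29 → R19 → R36 → R30 → R3: 1+2+6+8 = 17
R29 → R24 → R30 → R3: 1+6+8 = 15
The minimum is 15 ms via R29 → R24 → R30 → R3.

15 ms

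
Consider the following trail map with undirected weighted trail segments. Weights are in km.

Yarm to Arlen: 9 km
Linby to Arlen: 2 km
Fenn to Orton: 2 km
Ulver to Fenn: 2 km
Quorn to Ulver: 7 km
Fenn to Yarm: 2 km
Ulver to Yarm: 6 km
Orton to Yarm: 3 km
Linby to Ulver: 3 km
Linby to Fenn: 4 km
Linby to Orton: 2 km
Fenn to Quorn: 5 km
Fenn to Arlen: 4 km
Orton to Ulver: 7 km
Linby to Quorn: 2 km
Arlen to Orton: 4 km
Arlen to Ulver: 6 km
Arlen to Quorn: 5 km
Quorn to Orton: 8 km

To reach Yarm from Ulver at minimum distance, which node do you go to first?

Enumerating some paths:
Ulver → Fenn → Yarm: 2+2 = 4
Ulver → Yarm: 6 = 6
Cheapest is Ulver → Fenn → Yarm at 4 km.
So from Ulver the first move is to Fenn.

Fenn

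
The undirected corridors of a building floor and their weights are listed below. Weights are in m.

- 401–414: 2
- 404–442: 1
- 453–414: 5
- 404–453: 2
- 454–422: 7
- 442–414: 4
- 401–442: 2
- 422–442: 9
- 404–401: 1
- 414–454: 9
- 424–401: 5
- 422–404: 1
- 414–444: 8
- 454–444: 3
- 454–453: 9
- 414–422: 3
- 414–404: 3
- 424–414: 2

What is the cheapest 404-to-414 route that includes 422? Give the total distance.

4 m

Shortest 404→422: 404 → 422 = 1
Shortest 422→414: 422 → 414 = 3
Total via 422: 1 + 3 = 4 m.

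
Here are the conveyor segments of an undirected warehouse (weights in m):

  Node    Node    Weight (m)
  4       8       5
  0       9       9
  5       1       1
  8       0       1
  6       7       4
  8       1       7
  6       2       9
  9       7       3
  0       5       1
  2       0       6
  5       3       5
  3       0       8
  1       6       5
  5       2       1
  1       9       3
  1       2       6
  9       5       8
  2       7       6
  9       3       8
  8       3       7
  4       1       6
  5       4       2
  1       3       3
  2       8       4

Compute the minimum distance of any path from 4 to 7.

Settle nodes by increasing distance from 4:
4: 0
5: 2  (via 4)
0: 3  (via 5)
1: 3  (via 5)
2: 3  (via 5)
8: 4  (via 0)
3: 6  (via 1)
9: 6  (via 1)
6: 8  (via 1)
7: 9  (via 2)
Shortest route: 4–5–2–7 = 9 m.

9 m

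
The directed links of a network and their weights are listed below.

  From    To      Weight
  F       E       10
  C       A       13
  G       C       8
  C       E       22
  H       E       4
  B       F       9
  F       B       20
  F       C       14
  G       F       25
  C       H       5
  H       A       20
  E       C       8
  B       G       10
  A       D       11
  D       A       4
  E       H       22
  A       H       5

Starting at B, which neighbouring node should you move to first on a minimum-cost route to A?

Enumerating some paths:
B - F - E - C - A: 9+10+8+13 = 40
B - G - C - A: 10+8+13 = 31
B - F - C - A: 9+14+13 = 36
B - G - C - H - A: 10+8+5+20 = 43
The minimum is 31 via B - G - C - A.
So from B the first move is to G.

G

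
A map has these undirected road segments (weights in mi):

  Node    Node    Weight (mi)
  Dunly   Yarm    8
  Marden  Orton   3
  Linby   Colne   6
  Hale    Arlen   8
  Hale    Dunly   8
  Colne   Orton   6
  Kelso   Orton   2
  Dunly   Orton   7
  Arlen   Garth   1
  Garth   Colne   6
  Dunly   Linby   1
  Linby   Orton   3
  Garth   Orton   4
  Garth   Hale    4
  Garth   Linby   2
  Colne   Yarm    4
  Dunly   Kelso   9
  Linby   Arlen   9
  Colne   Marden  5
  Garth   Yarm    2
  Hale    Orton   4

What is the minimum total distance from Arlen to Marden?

Shortest distances from Arlen:
Arlen: 0
Garth: 1  (via Arlen)
Linby: 3  (via Garth)
Yarm: 3  (via Garth)
Dunly: 4  (via Linby)
Orton: 5  (via Garth)
Hale: 5  (via Garth)
Colne: 7  (via Garth)
Kelso: 7  (via Orton)
Marden: 8  (via Orton)
Shortest route: Arlen → Garth → Orton → Marden = 8 mi.

8 mi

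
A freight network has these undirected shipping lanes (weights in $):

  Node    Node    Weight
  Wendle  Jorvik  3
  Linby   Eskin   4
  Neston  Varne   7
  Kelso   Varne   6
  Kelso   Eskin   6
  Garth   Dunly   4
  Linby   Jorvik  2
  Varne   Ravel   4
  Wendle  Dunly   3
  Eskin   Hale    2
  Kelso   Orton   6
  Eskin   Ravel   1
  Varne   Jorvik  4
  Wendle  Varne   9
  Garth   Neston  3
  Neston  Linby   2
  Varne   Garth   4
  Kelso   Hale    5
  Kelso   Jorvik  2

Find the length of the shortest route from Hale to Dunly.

Running Dijkstra from Hale:
Hale: 0
Eskin: 2  (via Hale)
Ravel: 3  (via Eskin)
Kelso: 5  (via Hale)
Linby: 6  (via Eskin)
Jorvik: 7  (via Kelso)
Varne: 7  (via Ravel)
Neston: 8  (via Linby)
Wendle: 10  (via Jorvik)
Garth: 11  (via Varne)
Orton: 11  (via Kelso)
Dunly: 13  (via Wendle)
Shortest route: Hale → Kelso → Jorvik → Wendle → Dunly = $13.

$13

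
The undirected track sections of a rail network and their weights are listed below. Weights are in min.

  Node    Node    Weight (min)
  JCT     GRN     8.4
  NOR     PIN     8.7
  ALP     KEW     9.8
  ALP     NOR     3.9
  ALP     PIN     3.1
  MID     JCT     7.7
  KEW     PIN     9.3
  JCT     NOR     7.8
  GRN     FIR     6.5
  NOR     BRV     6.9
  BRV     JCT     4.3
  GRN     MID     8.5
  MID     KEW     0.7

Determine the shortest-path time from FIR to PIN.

25 min

Enumerating some paths:
FIR - GRN - MID - KEW - ALP - PIN: 6.5+8.5+0.7+9.8+3.1 = 28.6
FIR - GRN - MID - KEW - PIN: 6.5+8.5+0.7+9.3 = 25
Cheapest is FIR - GRN - MID - KEW - PIN at 25 min.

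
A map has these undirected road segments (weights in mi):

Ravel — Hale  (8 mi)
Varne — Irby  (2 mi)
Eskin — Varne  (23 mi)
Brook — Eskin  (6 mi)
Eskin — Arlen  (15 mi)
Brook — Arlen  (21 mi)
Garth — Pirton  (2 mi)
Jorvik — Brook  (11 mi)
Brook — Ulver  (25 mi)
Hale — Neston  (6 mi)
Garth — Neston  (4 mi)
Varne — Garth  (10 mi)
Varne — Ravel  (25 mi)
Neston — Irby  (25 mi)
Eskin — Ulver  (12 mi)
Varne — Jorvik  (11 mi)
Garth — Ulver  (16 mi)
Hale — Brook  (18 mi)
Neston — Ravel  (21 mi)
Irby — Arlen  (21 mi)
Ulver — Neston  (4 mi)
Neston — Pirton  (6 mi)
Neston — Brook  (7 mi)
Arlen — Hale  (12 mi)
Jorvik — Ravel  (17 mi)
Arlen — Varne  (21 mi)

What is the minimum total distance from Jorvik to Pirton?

23 mi

Settle nodes by increasing distance from Jorvik:
Jorvik: 0
Varne: 11  (via Jorvik)
Brook: 11  (via Jorvik)
Irby: 13  (via Varne)
Ravel: 17  (via Jorvik)
Eskin: 17  (via Brook)
Neston: 18  (via Brook)
Garth: 21  (via Varne)
Ulver: 22  (via Neston)
Pirton: 23  (via Garth)
Shortest route: Jorvik → Varne → Garth → Pirton = 23 mi.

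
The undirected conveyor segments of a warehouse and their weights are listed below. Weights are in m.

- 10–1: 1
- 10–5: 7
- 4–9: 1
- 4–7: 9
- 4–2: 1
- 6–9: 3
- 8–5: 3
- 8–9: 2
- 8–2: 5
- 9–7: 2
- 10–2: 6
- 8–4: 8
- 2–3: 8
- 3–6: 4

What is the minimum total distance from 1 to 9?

Compare a few routes:
1 - 10 - 2 - 8 - 9: 1+6+5+2 = 14
1 - 10 - 5 - 8 - 9: 1+7+3+2 = 13
1 - 10 - 2 - 4 - 9: 1+6+1+1 = 9
1 - 10 - 5 - 8 - 2 - 4 - 9: 1+7+3+5+1+1 = 18
Cheapest is 1 - 10 - 2 - 4 - 9 at 9 m.

9 m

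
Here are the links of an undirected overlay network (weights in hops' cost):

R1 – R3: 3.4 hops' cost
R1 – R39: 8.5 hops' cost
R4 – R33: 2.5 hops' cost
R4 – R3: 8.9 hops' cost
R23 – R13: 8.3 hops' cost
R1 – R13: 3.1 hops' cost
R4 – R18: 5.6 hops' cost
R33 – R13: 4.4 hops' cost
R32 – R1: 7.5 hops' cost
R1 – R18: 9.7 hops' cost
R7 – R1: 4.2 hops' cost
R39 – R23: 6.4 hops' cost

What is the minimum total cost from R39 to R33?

Enumerating some paths:
R39–R1–R13–R33: 8.5+3.1+4.4 = 16
R39–R1–R3–R4–R33: 8.5+3.4+8.9+2.5 = 23.3
R39–R23–R13–R33: 6.4+8.3+4.4 = 19.1
Cheapest is R39–R1–R13–R33 at 16 hops' cost.

16 hops' cost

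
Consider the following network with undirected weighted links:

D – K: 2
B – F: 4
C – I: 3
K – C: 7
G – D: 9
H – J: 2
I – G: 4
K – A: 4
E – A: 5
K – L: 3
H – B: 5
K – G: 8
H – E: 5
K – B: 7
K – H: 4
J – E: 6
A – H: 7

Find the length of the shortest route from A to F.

Enumerating some paths:
A → E → H → B → F: 5+5+5+4 = 19
A → H → B → F: 7+5+4 = 16
A → K → B → F: 4+7+4 = 15
A → K → H → B → F: 4+4+5+4 = 17
Cheapest is A → K → B → F at 15.

15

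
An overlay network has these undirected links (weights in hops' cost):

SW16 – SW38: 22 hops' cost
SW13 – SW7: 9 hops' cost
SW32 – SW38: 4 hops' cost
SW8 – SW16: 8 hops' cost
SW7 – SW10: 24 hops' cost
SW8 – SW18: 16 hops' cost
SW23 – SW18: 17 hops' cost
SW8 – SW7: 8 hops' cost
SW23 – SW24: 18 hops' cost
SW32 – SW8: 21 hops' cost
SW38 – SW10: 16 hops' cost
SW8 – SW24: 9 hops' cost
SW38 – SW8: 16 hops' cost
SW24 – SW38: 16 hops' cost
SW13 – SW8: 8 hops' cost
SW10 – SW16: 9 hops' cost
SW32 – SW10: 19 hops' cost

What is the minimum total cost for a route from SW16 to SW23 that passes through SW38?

Best SW16 to SW38: SW16–SW38 costing 22
Shortest SW38→SW23: SW38–SW24–SW23 = 34
Total via SW38: 22 + 34 = 56 hops' cost.

56 hops' cost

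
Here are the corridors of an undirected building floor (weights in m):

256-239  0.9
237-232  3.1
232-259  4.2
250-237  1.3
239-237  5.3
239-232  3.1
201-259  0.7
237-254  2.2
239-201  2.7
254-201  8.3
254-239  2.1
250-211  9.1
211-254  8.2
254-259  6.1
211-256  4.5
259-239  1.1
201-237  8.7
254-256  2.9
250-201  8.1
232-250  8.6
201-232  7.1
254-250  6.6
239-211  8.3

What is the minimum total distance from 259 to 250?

Enumerating some paths:
259 → 239 → 254 → 237 → 250: 1.1+2.1+2.2+1.3 = 6.7
259 → 239 → 256 → 254 → 237 → 250: 1.1+0.9+2.9+2.2+1.3 = 8.4
259 → 239 → 237 → 250: 1.1+5.3+1.3 = 7.7
259 → 232 → 237 → 250: 4.2+3.1+1.3 = 8.6
Cheapest is 259 → 239 → 254 → 237 → 250 at 6.7 m.

6.7 m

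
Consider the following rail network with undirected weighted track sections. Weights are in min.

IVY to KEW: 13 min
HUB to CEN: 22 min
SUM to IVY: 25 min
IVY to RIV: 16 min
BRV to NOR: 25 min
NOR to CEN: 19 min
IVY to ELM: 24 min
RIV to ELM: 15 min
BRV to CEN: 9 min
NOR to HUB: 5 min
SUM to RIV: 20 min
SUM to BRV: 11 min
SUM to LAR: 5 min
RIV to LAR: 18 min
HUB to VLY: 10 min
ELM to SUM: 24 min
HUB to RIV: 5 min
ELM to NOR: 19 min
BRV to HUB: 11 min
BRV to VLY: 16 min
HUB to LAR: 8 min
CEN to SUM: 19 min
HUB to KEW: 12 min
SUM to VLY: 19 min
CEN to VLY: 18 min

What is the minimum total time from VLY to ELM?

30 min

Candidate routes:
VLY–HUB–NOR–ELM: 10+5+19 = 34
VLY–SUM–ELM: 19+24 = 43
VLY–HUB–RIV–ELM: 10+5+15 = 30
The minimum is 30 min via VLY–HUB–RIV–ELM.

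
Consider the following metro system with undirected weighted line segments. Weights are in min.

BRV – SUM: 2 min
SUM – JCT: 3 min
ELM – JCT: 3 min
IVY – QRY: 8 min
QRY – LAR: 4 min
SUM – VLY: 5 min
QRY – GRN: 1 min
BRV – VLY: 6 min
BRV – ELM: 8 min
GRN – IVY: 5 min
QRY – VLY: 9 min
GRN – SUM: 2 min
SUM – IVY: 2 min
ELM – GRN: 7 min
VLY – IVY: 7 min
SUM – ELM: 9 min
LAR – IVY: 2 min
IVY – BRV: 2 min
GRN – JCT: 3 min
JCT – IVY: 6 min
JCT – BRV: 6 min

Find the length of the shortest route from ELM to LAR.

Running Dijkstra from ELM:
ELM: 0
JCT: 3  (via ELM)
GRN: 6  (via JCT)
SUM: 6  (via JCT)
QRY: 7  (via GRN)
IVY: 8  (via SUM)
BRV: 8  (via ELM)
LAR: 10  (via IVY)
Shortest route: ELM–JCT–SUM–IVY–LAR = 10 min.

10 min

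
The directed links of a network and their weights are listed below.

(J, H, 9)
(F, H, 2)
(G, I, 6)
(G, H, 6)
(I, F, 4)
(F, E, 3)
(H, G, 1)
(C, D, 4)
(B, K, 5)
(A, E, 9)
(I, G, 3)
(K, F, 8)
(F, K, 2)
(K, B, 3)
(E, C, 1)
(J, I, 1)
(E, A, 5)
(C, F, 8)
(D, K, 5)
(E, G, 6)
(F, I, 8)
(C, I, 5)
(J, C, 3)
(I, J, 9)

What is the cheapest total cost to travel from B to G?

16

Enumerating some paths:
B–K–F–E–G: 5+8+3+6 = 22
B–K–F–I–G: 5+8+8+3 = 24
B–K–F–H–G: 5+8+2+1 = 16
The minimum is 16 via B–K–F–H–G.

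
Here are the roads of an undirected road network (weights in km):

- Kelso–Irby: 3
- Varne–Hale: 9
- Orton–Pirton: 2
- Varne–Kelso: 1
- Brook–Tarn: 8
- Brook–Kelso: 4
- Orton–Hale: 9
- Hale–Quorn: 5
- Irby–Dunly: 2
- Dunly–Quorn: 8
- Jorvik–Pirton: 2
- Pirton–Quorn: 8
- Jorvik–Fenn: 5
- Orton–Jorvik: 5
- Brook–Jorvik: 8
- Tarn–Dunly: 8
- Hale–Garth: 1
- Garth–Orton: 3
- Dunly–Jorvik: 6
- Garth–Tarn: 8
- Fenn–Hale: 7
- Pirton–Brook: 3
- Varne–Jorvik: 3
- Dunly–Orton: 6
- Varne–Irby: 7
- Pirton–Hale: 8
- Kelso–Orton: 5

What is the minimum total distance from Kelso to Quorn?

13 km

Settle nodes by increasing distance from Kelso:
Kelso: 0
Varne: 1  (via Kelso)
Irby: 3  (via Kelso)
Jorvik: 4  (via Varne)
Brook: 4  (via Kelso)
Orton: 5  (via Kelso)
Dunly: 5  (via Irby)
Pirton: 6  (via Jorvik)
Garth: 8  (via Orton)
Fenn: 9  (via Jorvik)
Hale: 9  (via Garth)
Tarn: 12  (via Brook)
Quorn: 13  (via Dunly)
Shortest route: Kelso–Irby–Dunly–Quorn = 13 km.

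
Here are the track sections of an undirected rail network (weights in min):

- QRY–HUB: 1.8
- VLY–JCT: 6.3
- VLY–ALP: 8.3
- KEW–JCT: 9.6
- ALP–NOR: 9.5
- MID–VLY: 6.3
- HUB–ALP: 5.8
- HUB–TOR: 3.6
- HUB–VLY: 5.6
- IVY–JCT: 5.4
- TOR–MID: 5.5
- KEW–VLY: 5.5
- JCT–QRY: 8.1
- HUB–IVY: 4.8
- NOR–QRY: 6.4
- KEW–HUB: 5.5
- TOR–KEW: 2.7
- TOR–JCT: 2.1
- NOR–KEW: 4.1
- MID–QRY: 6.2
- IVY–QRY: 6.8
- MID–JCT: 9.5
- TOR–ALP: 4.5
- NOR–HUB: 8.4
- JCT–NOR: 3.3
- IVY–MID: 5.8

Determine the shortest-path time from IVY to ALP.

10.6 min

Candidate routes:
IVY–QRY–HUB–ALP: 6.8+1.8+5.8 = 14.4
IVY–HUB–ALP: 4.8+5.8 = 10.6
IVY–JCT–TOR–ALP: 5.4+2.1+4.5 = 12
IVY–HUB–TOR–ALP: 4.8+3.6+4.5 = 12.9
The minimum is 10.6 min via IVY–HUB–ALP.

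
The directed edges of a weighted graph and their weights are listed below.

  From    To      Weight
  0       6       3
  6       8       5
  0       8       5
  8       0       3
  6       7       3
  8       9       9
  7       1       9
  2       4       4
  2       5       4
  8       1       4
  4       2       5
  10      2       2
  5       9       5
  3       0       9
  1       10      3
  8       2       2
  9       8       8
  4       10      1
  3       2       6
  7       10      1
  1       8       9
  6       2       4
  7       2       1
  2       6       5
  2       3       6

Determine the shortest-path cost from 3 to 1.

18

Candidate routes:
3–0–8–1: 9+5+4 = 18
3–2–6–8–1: 6+5+5+4 = 20
3–0–6–8–1: 9+3+5+4 = 21
Cheapest is 3–0–8–1 at 18.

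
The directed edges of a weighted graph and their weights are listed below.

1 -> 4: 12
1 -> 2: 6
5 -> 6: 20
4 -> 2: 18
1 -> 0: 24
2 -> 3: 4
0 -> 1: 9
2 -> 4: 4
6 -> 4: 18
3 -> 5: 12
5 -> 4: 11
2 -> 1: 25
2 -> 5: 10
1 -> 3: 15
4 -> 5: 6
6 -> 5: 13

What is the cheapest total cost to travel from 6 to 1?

Shortest distances from 6:
6: 0
5: 13  (via 6)
4: 18  (via 6)
2: 36  (via 4)
3: 40  (via 2)
1: 61  (via 2)
Shortest route: 6–4–2–1 = 61.

61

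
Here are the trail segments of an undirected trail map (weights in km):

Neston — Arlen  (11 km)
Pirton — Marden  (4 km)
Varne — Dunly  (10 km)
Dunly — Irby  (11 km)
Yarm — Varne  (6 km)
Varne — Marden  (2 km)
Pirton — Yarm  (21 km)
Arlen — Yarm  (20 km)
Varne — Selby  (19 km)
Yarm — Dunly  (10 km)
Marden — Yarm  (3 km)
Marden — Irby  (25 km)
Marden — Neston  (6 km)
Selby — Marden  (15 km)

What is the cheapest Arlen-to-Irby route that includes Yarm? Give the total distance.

41 km

Shortest Arlen→Yarm: Arlen–Yarm = 20
Shortest Yarm→Irby: Yarm–Dunly–Irby = 21
Total via Yarm: 20 + 21 = 41 km.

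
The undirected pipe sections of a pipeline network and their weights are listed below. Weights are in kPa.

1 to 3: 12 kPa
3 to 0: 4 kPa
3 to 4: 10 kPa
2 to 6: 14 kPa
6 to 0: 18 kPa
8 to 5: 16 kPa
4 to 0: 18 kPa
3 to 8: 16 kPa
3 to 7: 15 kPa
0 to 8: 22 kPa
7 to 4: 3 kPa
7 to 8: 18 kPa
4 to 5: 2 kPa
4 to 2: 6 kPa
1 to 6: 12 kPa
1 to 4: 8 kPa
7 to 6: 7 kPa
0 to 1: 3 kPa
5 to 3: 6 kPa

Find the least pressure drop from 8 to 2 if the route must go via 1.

37 kPa

Shortest 8→1: 8 → 3 → 0 → 1 = 23
Shortest 1→2: 1 → 4 → 2 = 14
Total via 1: 23 + 14 = 37 kPa.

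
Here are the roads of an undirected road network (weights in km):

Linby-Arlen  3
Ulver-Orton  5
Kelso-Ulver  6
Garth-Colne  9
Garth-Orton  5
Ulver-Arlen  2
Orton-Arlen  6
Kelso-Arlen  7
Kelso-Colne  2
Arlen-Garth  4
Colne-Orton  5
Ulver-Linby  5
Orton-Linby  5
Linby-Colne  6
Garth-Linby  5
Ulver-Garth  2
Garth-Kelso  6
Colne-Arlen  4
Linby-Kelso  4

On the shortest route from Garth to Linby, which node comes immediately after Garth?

Linby

Candidate routes:
Garth - Linby: 5 = 5
Garth - Ulver - Arlen - Linby: 2+2+3 = 7
Garth - Ulver - Linby: 2+5 = 7
Garth - Arlen - Linby: 4+3 = 7
The minimum is 5 km via Garth - Linby.
So from Garth the first move is to Linby.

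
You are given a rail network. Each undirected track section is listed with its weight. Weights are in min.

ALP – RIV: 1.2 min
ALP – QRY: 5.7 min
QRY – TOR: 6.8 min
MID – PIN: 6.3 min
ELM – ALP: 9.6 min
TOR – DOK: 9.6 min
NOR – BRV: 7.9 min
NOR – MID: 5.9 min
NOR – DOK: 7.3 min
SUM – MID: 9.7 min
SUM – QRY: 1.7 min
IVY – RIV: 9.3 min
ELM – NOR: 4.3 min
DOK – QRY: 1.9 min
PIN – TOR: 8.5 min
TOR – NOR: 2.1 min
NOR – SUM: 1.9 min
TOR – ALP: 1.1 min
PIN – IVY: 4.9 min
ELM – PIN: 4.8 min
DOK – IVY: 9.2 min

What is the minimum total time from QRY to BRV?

11.5 min

Settle nodes by increasing distance from QRY:
QRY: 0
SUM: 1.7  (via QRY)
DOK: 1.9  (via QRY)
NOR: 3.6  (via SUM)
TOR: 5.7  (via NOR)
ALP: 5.7  (via QRY)
RIV: 6.9  (via ALP)
ELM: 7.9  (via NOR)
MID: 9.5  (via NOR)
IVY: 11.1  (via DOK)
BRV: 11.5  (via NOR)
Shortest route: QRY → SUM → NOR → BRV = 11.5 min.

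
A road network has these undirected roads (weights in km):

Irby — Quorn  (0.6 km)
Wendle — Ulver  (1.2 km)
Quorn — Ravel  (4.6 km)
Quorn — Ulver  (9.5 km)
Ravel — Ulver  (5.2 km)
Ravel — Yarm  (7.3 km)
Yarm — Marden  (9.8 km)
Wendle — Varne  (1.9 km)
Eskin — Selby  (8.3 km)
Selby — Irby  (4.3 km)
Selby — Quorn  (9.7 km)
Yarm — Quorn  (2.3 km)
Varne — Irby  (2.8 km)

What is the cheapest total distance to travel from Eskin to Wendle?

Shortest distances from Eskin:
Eskin: 0
Selby: 8.3  (via Eskin)
Irby: 12.6  (via Selby)
Quorn: 13.2  (via Irby)
Varne: 15.4  (via Irby)
Yarm: 15.5  (via Quorn)
Wendle: 17.3  (via Varne)
Shortest route: Eskin → Selby → Irby → Varne → Wendle = 17.3 km.

17.3 km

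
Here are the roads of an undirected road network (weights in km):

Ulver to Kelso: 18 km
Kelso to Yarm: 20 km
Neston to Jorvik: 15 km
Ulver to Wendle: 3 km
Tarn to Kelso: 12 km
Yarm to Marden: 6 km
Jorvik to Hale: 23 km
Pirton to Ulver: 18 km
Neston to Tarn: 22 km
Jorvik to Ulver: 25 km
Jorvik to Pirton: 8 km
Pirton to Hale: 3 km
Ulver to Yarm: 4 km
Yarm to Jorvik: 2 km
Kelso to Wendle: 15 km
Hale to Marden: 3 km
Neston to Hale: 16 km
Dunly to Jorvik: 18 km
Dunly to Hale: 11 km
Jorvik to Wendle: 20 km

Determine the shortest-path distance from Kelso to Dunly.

40 km

Shortest distances from Kelso:
Kelso: 0
Tarn: 12  (via Kelso)
Wendle: 15  (via Kelso)
Ulver: 18  (via Kelso)
Yarm: 20  (via Kelso)
Jorvik: 22  (via Yarm)
Marden: 26  (via Yarm)
Hale: 29  (via Marden)
Pirton: 30  (via Jorvik)
Neston: 34  (via Tarn)
Dunly: 40  (via Jorvik)
Shortest route: Kelso–Yarm–Jorvik–Dunly = 40 km.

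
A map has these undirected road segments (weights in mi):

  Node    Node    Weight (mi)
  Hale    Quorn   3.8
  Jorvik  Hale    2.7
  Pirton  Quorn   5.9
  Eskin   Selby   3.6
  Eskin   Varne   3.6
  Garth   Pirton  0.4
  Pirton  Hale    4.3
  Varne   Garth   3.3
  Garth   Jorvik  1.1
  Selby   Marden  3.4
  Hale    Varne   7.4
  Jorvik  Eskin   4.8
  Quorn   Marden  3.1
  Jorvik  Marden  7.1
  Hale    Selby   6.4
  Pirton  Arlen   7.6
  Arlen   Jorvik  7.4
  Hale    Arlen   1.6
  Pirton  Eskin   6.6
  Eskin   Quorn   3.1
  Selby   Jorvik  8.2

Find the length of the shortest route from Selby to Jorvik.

Running Dijkstra from Selby:
Selby: 0
Marden: 3.4  (via Selby)
Eskin: 3.6  (via Selby)
Hale: 6.4  (via Selby)
Quorn: 6.5  (via Marden)
Varne: 7.2  (via Eskin)
Arlen: 8  (via Hale)
Jorvik: 8.2  (via Selby)
Shortest route: Selby → Jorvik = 8.2 mi.

8.2 mi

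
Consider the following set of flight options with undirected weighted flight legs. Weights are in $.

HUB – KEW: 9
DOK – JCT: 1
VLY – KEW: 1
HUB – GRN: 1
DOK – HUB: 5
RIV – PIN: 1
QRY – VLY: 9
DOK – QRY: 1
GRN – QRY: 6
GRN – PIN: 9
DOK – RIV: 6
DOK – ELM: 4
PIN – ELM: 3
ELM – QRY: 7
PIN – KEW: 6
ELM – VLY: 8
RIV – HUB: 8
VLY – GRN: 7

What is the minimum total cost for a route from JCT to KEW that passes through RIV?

Best JCT to RIV: JCT–DOK–RIV costing 7
Shortest RIV→KEW: RIV–PIN–KEW = 7
Total via RIV: 7 + 7 = $14.

$14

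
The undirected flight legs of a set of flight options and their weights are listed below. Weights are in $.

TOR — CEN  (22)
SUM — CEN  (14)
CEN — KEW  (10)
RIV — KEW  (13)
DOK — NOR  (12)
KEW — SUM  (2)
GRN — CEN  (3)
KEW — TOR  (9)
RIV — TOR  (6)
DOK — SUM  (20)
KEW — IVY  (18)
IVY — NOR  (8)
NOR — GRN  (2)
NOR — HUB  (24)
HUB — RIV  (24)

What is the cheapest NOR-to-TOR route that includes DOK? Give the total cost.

$43

Best NOR to DOK: NOR–DOK costing 12
Shortest DOK→TOR: DOK–SUM–KEW–TOR = 31
Total via DOK: 12 + 31 = $43.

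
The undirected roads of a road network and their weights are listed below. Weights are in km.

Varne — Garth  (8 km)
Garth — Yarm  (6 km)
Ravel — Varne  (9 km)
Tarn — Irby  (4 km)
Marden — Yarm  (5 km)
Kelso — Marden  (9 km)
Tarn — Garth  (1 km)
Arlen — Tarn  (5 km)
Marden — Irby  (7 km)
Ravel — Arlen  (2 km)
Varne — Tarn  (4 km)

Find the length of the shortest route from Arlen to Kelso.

Compare a few routes:
Arlen - Tarn - Irby - Marden - Kelso: 5+4+7+9 = 25
Arlen - Tarn - Garth - Yarm - Marden - Kelso: 5+1+6+5+9 = 26
Cheapest is Arlen - Tarn - Irby - Marden - Kelso at 25 km.

25 km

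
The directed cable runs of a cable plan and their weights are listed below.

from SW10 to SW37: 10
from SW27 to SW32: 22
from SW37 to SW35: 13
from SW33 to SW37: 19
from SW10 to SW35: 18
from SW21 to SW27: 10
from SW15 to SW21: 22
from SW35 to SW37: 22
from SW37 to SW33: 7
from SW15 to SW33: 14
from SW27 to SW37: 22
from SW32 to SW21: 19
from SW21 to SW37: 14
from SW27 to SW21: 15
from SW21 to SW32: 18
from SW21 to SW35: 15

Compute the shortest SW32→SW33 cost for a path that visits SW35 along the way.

63

Best SW32 to SW35: SW32 → SW21 → SW35 costing 34
Best SW35 to SW33: SW35 → SW37 → SW33 costing 29
Total via SW35: 34 + 29 = 63.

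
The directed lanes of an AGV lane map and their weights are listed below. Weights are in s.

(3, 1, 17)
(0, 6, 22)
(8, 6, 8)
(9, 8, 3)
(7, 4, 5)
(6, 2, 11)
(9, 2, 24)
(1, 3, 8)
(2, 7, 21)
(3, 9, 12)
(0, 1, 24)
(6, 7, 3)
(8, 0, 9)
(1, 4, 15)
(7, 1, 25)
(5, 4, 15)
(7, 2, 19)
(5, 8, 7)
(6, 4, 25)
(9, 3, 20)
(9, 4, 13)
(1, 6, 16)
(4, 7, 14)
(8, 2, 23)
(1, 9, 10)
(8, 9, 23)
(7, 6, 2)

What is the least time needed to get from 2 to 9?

56 s

Candidate routes:
2–7–1–3–9: 21+25+8+12 = 66
2–7–1–9: 21+25+10 = 56
Cheapest is 2–7–1–9 at 56 s.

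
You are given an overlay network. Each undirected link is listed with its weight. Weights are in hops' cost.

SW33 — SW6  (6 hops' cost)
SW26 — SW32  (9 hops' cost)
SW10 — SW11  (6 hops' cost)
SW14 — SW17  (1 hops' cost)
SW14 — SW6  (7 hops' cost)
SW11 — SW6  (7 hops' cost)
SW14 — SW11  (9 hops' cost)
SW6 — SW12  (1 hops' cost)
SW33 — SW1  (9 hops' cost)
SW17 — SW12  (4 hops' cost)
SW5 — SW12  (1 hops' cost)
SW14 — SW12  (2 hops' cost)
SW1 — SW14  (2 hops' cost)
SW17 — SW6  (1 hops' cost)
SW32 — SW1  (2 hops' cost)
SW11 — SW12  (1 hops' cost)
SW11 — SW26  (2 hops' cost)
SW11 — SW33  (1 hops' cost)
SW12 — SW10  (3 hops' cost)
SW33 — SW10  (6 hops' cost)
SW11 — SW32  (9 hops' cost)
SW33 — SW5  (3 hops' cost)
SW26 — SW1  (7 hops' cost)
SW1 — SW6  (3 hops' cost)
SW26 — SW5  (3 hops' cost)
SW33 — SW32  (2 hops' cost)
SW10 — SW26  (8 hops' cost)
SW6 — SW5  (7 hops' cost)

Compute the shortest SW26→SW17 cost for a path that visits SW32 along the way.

Best SW26 to SW32: SW26–SW11–SW33–SW32 costing 5
Shortest SW32→SW17: SW32–SW1–SW14–SW17 = 5
Total via SW32: 5 + 5 = 10 hops' cost.

10 hops' cost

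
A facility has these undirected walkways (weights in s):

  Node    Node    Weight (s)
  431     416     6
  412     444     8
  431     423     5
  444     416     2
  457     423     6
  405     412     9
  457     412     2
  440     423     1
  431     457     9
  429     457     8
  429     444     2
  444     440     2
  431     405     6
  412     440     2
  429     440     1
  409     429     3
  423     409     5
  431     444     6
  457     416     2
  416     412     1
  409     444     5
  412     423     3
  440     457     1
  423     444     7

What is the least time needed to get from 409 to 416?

7 s

Compare a few routes:
409 - 429 - 440 - 457 - 412 - 416: 3+1+1+2+1 = 8
409 - 429 - 440 - 457 - 416: 3+1+1+2 = 7
409 - 429 - 440 - 444 - 416: 3+1+2+2 = 8
The minimum is 7 s via 409 - 429 - 440 - 457 - 416.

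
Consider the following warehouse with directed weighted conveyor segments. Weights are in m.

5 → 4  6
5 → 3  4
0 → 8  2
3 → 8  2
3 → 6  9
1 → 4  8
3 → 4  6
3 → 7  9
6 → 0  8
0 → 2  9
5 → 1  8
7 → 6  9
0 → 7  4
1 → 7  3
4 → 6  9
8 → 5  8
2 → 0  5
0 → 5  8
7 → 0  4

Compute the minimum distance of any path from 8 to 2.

Settle nodes by increasing distance from 8:
8: 0
5: 8  (via 8)
3: 12  (via 5)
4: 14  (via 5)
1: 16  (via 5)
7: 19  (via 1)
6: 21  (via 3)
0: 23  (via 7)
2: 32  (via 0)
Shortest route: 8 → 5 → 1 → 7 → 0 → 2 = 32 m.

32 m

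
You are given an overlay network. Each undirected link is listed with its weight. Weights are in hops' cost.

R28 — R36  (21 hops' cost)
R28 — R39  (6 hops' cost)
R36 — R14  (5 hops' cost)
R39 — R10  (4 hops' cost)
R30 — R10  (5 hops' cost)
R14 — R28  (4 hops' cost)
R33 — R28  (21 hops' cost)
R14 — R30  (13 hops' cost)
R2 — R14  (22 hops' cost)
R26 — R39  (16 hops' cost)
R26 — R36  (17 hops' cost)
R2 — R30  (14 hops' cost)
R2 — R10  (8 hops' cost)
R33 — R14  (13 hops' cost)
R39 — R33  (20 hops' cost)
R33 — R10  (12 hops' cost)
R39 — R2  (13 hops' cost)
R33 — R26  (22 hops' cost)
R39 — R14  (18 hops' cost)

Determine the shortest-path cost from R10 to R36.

Shortest distances from R10:
R10: 0
R39: 4  (via R10)
R30: 5  (via R10)
R2: 8  (via R10)
R28: 10  (via R39)
R33: 12  (via R10)
R14: 14  (via R28)
R36: 19  (via R14)
Shortest route: R10 → R39 → R28 → R14 → R36 = 19 hops' cost.

19 hops' cost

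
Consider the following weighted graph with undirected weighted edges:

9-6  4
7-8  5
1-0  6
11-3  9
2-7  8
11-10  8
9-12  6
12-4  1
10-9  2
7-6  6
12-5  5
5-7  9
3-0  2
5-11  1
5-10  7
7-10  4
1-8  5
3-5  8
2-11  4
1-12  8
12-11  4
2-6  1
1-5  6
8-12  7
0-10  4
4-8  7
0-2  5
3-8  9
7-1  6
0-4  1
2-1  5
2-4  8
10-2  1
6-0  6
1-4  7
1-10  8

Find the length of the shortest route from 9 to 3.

8

Shortest distances from 9:
9: 0
10: 2  (via 9)
2: 3  (via 10)
6: 4  (via 9)
0: 6  (via 10)
7: 6  (via 10)
12: 6  (via 9)
4: 7  (via 0)
11: 7  (via 2)
1: 8  (via 2)
3: 8  (via 0)
Shortest route: 9–10–0–3 = 8.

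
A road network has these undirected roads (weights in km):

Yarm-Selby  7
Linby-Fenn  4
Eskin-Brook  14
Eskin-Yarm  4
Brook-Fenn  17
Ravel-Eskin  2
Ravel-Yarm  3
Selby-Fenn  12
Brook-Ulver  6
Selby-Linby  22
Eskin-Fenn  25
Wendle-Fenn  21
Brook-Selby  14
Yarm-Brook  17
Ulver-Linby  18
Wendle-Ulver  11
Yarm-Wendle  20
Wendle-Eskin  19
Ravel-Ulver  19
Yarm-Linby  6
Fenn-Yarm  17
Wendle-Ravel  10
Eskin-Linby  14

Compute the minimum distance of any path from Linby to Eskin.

Enumerating some paths:
Linby → Yarm → Ravel → Eskin: 6+3+2 = 11
Linby → Yarm → Eskin: 6+4 = 10
Linby → Eskin: 14 = 14
Linby → Fenn → Yarm → Eskin: 4+17+4 = 25
The minimum is 10 km via Linby → Yarm → Eskin.

10 km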